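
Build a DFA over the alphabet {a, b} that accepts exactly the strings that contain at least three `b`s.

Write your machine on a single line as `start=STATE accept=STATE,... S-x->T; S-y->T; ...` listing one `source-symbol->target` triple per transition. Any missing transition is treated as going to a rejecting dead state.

Count `b`s, saturating at 4: states q0 through q3 mean 0 through 3 `b`s seen; q4 means more than 3. Each `b` increments (capped at q4); other symbols loop. Accept from {q3, q4}.
With 5 states:
        a   b  
>  q0   q0  q1 
   q1   q1  q2 
   q2   q2  q3 
 * q3   q3  q4 
 * q4   q4  q4 
(> = start, * = accepting)

start=q0; accept=q3,q4; q0-a->q0; q0-b->q1; q1-a->q1; q1-b->q2; q2-a->q2; q2-b->q3; q3-a->q3; q3-b->q4; q4-a->q4; q4-b->q4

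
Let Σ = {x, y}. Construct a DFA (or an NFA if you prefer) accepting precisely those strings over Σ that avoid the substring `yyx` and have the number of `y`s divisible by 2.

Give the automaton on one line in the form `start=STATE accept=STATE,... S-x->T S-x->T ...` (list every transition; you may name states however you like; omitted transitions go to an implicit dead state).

start=s0 accept=s0,s3,s4 s0-x->s0 s0-y->s1 s1-x->s2 s1-y->s3 s2-x->s2 s2-y->s4 s3-x->s5 s3-y->s6 s4-x->s0 s4-y->s6 s5-x->s5 s5-y->s5 s6-x->s5 s6-y->s3

Run two small machines in parallel and take their product. The first has 4 states tracking partial matches of the forbidden pattern `yyx`; the second has 2 states tracking the count of `y`s modulo 2. A product state is a pair (one from each), accepting exactly when both do. After merging equivalent states the machine shrinks.
        x   y  
>* s0   s0  s1 
   s1   s2  s3 
   s2   s2  s4 
 * s3   s5  s6 
 * s4   s0  s6 
   s5   s5  s5 
   s6   s5  s3 
(> = start, * = accepting)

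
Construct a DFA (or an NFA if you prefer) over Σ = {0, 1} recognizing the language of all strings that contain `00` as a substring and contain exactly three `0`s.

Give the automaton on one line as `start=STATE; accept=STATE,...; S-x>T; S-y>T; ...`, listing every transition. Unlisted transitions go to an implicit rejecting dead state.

Handle the two conditions separately and then intersect. The first has 3 states tracking whether and how much of `00` has been seen; the second has 5 states tracking the count of `0`s, saturating at 4. A product state is a pair (one from each), accepting exactly when both do.
       0  1 
>  A   B  A 
   B   C  D 
   C   E  C 
   D   F  D 
 * E   G  E 
   F   E  H 
   G   G  G 
   H   I  H 
   I   G  J 
   J   K  J 
   K   G  L 
   L   K  L 
(> = start, * = accepting)

start=A; accept=E; A-0>B; A-1>A; B-0>C; B-1>D; C-0>E; C-1>C; D-0>F; D-1>D; E-0>G; E-1>E; F-0>E; F-1>H; G-0>G; G-1>G; H-0>I; H-1>H; I-0>G; I-1>J; J-0>K; J-1>J; K-0>G; K-1>L; L-0>K; L-1>L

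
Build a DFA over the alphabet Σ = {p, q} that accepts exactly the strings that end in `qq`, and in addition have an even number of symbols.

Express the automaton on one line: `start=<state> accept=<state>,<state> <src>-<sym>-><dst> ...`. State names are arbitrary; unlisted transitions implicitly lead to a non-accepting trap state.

Run two small machines in parallel and take their product. One (3 states) tracks how much of the suffix `qq` has currently been matched; the other (2 states) tracks the input length modulo 2. Each combined state is a pair, one component from each; accept when both components accept.
       p  q 
>  A   B  C 
   B   A  D 
   C   A  E 
   D   B  F 
 * E   B  F 
   F   A  E 
(> = start, * = accepting)

start=A accept=E A-p->B A-q->C B-p->A B-q->D C-p->A C-q->E D-p->B D-q->F E-p->B E-q->F F-p->A F-q->E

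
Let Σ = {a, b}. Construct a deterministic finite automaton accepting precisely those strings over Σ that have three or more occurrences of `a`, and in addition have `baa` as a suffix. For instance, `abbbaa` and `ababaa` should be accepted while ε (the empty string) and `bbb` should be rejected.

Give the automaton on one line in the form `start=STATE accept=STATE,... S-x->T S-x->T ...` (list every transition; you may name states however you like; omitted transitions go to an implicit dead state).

start=q0 accept=q13,q16 q0-a->q1 q0-b->q2 q1-a->q3 q1-b->q4 q2-a->q5 q2-b->q2 q3-a->q6 q3-b->q7 q4-a->q8 q4-b->q4 q5-a->q9 q5-b->q4 q6-a->q10 q6-b->q11 q7-a->q12 q7-b->q7 q8-a->q13 q8-b->q7 q9-a->q6 q9-b->q7 q10-a->q10 q10-b->q14 q11-a->q15 q11-b->q11 q12-a->q16 q12-b->q11 q13-a->q10 q13-b->q11 q14-a->q15 q14-b->q14 q15-a->q16 q15-b->q14 q16-a->q10 q16-b->q14

Handle the two conditions separately and then intersect. One (5 states) tracks the count of `a`s, saturating at 4; the other (4 states) tracks how much of the suffix `baa` has currently been matched. Each combined state is a pair, one component from each; accept when both components accept.
With 17 states:
          a    b  
>  q0     q1   q2 
   q1     q3   q4 
   q2     q5   q2 
   q3     q6   q7 
   q4     q8   q4 
   q5     q9   q4 
   q6    q10  q11 
   q7    q12   q7 
   q8    q13   q7 
   q9     q6   q7 
   q10   q10  q14 
   q11   q15  q11 
   q12   q16  q11 
 * q13   q10  q11 
   q14   q15  q14 
   q15   q16  q14 
 * q16   q10  q14 
(> = start, * = accepting)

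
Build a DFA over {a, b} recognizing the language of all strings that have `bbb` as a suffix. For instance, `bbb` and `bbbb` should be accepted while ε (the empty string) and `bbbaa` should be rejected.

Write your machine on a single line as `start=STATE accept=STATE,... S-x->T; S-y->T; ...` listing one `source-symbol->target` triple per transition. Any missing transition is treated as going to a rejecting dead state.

Let each state record the length of the longest suffix of the input read so far that is also a prefix of `bbb`. s1 means the last symbol is `b`; s2 means the last 2 symbols are `bb`; s3 means the last 3 symbols are `bbb`. Accept only at s3, where the string currently ends in `bbb`.
With 4 states:
        a   b  
>  s0   s0  s1 
   s1   s0  s2 
   s2   s0  s3 
 * s3   s0  s3 
(> = start, * = accepting)

start=s0; accept=s3; s0-a->s0; s0-b->s1; s1-a->s0; s1-b->s2; s2-a->s0; s2-b->s3; s3-a->s0; s3-b->s3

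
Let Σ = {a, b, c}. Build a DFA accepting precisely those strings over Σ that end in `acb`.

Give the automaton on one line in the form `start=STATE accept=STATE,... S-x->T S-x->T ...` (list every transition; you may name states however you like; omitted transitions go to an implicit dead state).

Let each state record the length of the longest suffix of the input read so far that is also a prefix of `acb`. s1 means the last symbol is `a`; s2 means the last 2 symbols are `ac`; s3 means the last 3 symbols are `acb`. Accept only at s3, where the string currently ends in `acb`.
A 4-state machine:
        a   b   c  
>  s0   s1  s0  s0 
   s1   s1  s0  s2 
   s2   s1  s3  s0 
 * s3   s1  s0  s0 
(> = start, * = accepting)

start=s0 accept=s3 s0-a->s1 s0-b->s0 s0-c->s0 s1-a->s1 s1-b->s0 s1-c->s2 s2-a->s1 s2-b->s3 s2-c->s0 s3-a->s1 s3-b->s0 s3-c->s0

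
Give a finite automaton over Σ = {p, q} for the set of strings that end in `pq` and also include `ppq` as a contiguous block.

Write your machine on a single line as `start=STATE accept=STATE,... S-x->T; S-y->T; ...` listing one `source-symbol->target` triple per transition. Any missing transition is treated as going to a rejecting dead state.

start=A; accept=D; A-p->B; A-q->A; B-p->C; B-q->A; C-p->C; C-q->D; D-p->C; D-q->E; E-p->C; E-q->E

Build one automaton per condition and run them in lockstep. One (3 states) tracks how much of the suffix `pq` has currently been matched; the other (4 states) tracks whether and how much of `ppq` has been seen. Each combined state is a pair, one component from each; accept when both components accept. After merging equivalent states the machine shrinks.
5 states suffice.
       p  q 
>  A   B  A 
   B   C  A 
   C   C  D 
 * D   C  E 
   E   C  E 
(> = start, * = accepting)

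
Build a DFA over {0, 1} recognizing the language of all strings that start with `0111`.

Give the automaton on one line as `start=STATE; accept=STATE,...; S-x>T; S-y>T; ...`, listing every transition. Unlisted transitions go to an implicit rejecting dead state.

Check the first 4 symbols one by one: q0 through q3 record how many have matched `0111` so far; any wrong symbol goes to the dead state q5. After all 4 match we enter the accepting sink q4.
        0   1  
>  q0   q1  q5 
   q1   q5  q2 
   q2   q5  q3 
   q3   q5  q4 
 * q4   q4  q4 
   q5   q5  q5 
(> = start, * = accepting)

start=q0; accept=q4; q0-0>q1; q0-1>q5; q1-0>q5; q1-1>q2; q2-0>q5; q2-1>q3; q3-0>q5; q3-1>q4; q4-0>q4; q4-1>q4; q5-0>q5; q5-1>q5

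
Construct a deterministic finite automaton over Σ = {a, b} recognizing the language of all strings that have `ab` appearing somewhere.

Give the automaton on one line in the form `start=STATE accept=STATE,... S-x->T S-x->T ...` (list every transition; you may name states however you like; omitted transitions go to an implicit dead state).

Track how much of `ab` has been matched so far: state q0 is no progress, q2 is the absorbing accept state reached once `ab` has occurred. Intermediate states record partial matches; on a mismatch, fall back to the longest reusable overlap.
A 3-state machine:
        a   b  
>  q0   q1  q0 
   q1   q1  q2 
 * q2   q2  q2 
(> = start, * = accepting)

start=q0 accept=q2 q0-a->q1 q0-b->q0 q1-a->q1 q1-b->q2 q2-a->q2 q2-b->q2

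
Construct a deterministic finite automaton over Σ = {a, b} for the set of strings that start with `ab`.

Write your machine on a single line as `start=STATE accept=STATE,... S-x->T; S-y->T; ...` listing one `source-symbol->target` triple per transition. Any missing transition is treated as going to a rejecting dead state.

start=S0; accept=S2; S0-a->S1; S0-b->S3; S1-a->S3; S1-b->S2; S2-a->S2; S2-b->S2; S3-a->S3; S3-b->S3

Check the first 2 symbols one by one: S0 through S1 record how many have matched `ab` so far; any wrong symbol goes to the dead state S3. After all 2 match we enter the accepting sink S2.
4 states suffice.
        a   b  
>  S0   S1  S3 
   S1   S3  S2 
 * S2   S2  S2 
   S3   S3  S3 
(> = start, * = accepting)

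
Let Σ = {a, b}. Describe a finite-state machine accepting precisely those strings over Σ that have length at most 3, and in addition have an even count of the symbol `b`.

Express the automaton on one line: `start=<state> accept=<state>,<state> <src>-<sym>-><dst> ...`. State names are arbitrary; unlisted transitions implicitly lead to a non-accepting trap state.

Handle the two conditions separately and then intersect. The first has 5 states tracking the input length, saturating at 4; the second has 2 states tracking the count of `b`s modulo 2. A product state is a pair (one from each), accepting exactly when both do.
A 9-state machine:
        a   b  
>* s0   s1  s2 
 * s1   s3  s4 
   s2   s4  s3 
 * s3   s5  s6 
   s4   s6  s5 
 * s5   s7  s8 
   s6   s8  s7 
   s7   s7  s8 
   s8   s8  s7 
(> = start, * = accepting)

start=s0 accept=s0,s1,s3,s5 s0-a->s1 s0-b->s2 s1-a->s3 s1-b->s4 s2-a->s4 s2-b->s3 s3-a->s5 s3-b->s6 s4-a->s6 s4-b->s5 s5-a->s7 s5-b->s8 s6-a->s8 s6-b->s7 s7-a->s7 s7-b->s8 s8-a->s8 s8-b->s7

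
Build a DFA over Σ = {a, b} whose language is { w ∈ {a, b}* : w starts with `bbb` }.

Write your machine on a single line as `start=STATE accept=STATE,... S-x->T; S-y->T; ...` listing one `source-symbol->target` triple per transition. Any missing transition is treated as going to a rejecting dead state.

Walk along `bbb` while the input agrees: from S0 take `b` to S1, and so on. Any deviation drops to the rejecting sink S4. Once S3 is reached the prefix is confirmed and every continuation is accepted.
With 5 states:
        a   b  
>  S0   S4  S1 
   S1   S4  S2 
   S2   S4  S3 
 * S3   S3  S3 
   S4   S4  S4 
(> = start, * = accepting)

start=S0; accept=S3; S0-a->S4; S0-b->S1; S1-a->S4; S1-b->S2; S2-a->S4; S2-b->S3; S3-a->S3; S3-b->S3; S4-a->S4; S4-b->S4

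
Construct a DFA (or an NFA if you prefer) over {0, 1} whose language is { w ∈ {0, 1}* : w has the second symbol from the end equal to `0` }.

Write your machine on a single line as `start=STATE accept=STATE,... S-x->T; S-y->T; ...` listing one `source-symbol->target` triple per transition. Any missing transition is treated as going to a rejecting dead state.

start=q0; accept=q3,q4; q0-0->q1; q0-1->q2; q1-0->q3; q1-1->q4; q2-0->q5; q2-1->q6; q3-0->q3; q3-1->q4; q4-0->q5; q4-1->q6; q5-0->q3; q5-1->q4; q6-0->q5; q6-1->q6

Because acceptance depends on a position counted from the end, the machine has to buffer the most recent 2 symbols. Make each state the string of the last up-to-2 symbols read; on input `x` shift the window left and append `x`. Accept when the buffered window has length 2 and begins with `0`.
A 7-state machine:
        0   1  
>  q0   q1  q2 
   q1   q3  q4 
   q2   q5  q6 
 * q3   q3  q4 
 * q4   q5  q6 
   q5   q3  q4 
   q6   q5  q6 
(> = start, * = accepting)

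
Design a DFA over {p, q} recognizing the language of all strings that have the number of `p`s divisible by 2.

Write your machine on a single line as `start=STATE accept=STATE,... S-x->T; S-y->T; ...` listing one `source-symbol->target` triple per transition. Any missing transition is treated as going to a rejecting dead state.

start=S0; accept=S0; S0-p->S1; S0-q->S0; S1-p->S0; S1-q->S1

Keep the running count of `p`s modulo 2: each `p` advances along the cycle S0 → S1 → S0 while other symbols loop. Accept at S0.
2 states suffice.
        p   q  
>* S0   S1  S0 
   S1   S0  S1 
(> = start, * = accepting)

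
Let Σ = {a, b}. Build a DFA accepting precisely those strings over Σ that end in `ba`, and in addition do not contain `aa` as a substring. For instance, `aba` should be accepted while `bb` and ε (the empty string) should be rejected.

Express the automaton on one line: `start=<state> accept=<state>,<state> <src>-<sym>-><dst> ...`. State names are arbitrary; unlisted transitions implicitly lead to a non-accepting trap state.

Handle the two conditions separately and then intersect. The first has 3 states tracking how much of the suffix `ba` has currently been matched; the second has 3 states tracking partial matches of the forbidden pattern `aa`. A product state is a pair (one from each), accepting exactly when both do. After merging equivalent states the machine shrinks.
With 5 states:
        a   b  
>  q0   q1  q2 
   q1   q3  q2 
   q2   q4  q2 
   q3   q3  q3 
 * q4   q3  q2 
(> = start, * = accepting)

start=q0 accept=q4 q0-a->q1 q0-b->q2 q1-a->q3 q1-b->q2 q2-a->q4 q2-b->q2 q3-a->q3 q3-b->q3 q4-a->q3 q4-b->q2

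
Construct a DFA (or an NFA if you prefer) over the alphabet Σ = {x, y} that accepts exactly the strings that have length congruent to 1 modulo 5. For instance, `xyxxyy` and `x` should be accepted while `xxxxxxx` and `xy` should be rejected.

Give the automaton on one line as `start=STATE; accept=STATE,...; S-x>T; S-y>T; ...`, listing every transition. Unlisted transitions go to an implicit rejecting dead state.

Count input length modulo 5: every symbol advances one step around the cycle q0 → q1 → q2 → q3 → q4 → q0. Accept at q1.
A 5-state machine:
        x   y  
>  q0   q1  q1 
 * q1   q2  q2 
   q2   q3  q3 
   q3   q4  q4 
   q4   q0  q0 
(> = start, * = accepting)

start=q0; accept=q1; q0-x>q1; q0-y>q1; q1-x>q2; q1-y>q2; q2-x>q3; q2-y>q3; q3-x>q4; q3-y>q4; q4-x>q0; q4-y>q0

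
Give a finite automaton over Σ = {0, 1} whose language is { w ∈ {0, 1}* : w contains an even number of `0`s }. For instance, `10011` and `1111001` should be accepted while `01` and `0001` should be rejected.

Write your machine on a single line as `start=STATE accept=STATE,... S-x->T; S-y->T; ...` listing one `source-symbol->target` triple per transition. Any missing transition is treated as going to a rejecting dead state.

Keep the running count of `0`s modulo 2: each `0` advances along the cycle A → B → A while other symbols loop. Accept at A.
2 states suffice.
       0  1 
>* A   B  A 
   B   A  B 
(> = start, * = accepting)

start=A; accept=A; A-0->B; A-1->A; B-0->A; B-1->B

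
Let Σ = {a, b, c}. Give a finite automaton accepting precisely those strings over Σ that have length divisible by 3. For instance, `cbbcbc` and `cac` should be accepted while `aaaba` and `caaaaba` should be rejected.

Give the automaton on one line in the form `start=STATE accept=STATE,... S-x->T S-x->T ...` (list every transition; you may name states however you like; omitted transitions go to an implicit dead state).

start=q0 accept=q0 q0-a->q1 q0-b->q1 q0-c->q1 q1-a->q2 q1-b->q2 q1-c->q2 q2-a->q0 q2-b->q0 q2-c->q0

Only the length mod 3 matters, so use a 3-cycle: from any state, every input symbol moves to the next state, wrapping q2 back to q0. Mark q0 accepting.
With 3 states:
        a   b   c  
>* q0   q1  q1  q1 
   q1   q2  q2  q2 
   q2   q0  q0  q0 
(> = start, * = accepting)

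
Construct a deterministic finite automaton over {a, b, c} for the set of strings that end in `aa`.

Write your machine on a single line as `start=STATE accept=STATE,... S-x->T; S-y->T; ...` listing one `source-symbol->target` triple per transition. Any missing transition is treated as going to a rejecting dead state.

start=q0; accept=q2; q0-a->q1; q0-b->q0; q0-c->q0; q1-a->q2; q1-b->q0; q1-c->q0; q2-a->q2; q2-b->q0; q2-c->q0

Let each state record the length of the longest suffix of the input read so far that is also a prefix of `aa`. q1 means the last symbol is `a`; q2 means the last 2 symbols are `aa`. Accept only at q2, where the string currently ends in `aa`.
A 3-state machine:
        a   b   c  
>  q0   q1  q0  q0 
   q1   q2  q0  q0 
 * q2   q2  q0  q0 
(> = start, * = accepting)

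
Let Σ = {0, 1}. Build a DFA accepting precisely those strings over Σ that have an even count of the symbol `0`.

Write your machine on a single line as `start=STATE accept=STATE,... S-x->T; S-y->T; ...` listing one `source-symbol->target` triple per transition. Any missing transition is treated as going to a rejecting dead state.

The only thing that matters is how many `0`s have appeared, reduced mod 2. Use one state per residue: q0 for 0, …, q1 for 1. Reading `0` moves to the next residue; anything else stays put. q0 is accepting.
2 states suffice.
        0   1  
>* q0   q1  q0 
   q1   q0  q1 
(> = start, * = accepting)

start=q0; accept=q0; q0-0->q1; q0-1->q0; q1-0->q0; q1-1->q1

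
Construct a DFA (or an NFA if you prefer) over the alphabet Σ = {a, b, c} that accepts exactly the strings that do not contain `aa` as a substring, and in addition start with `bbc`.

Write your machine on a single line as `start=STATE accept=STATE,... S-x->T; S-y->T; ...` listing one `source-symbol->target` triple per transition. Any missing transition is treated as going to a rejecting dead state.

Run two small machines in parallel and take their product. One (3 states) tracks partial matches of the forbidden pattern `aa`; the other (5 states) tracks whether the input so far still matches the prefix `bbc`. Each combined state is a pair, one component from each; accept when both components accept. Equivalent product states are then merged.
With 6 states:
        a   b   c  
>  S0   S1  S2  S1 
   S1   S1  S1  S1 
   S2   S1  S3  S1 
   S3   S1  S1  S4 
 * S4   S5  S4  S4 
 * S5   S1  S4  S4 
(> = start, * = accepting)

start=S0; accept=S4,S5; S0-a->S1; S0-b->S2; S0-c->S1; S1-a->S1; S1-b->S1; S1-c->S1; S2-a->S1; S2-b->S3; S2-c->S1; S3-a->S1; S3-b->S1; S3-c->S4; S4-a->S5; S4-b->S4; S4-c->S4; S5-a->S1; S5-b->S4; S5-c->S4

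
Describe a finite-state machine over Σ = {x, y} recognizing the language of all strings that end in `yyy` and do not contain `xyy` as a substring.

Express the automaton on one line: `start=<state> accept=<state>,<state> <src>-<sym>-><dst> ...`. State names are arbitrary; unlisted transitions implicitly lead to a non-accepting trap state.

Run two small machines in parallel and take their product. The first has 4 states tracking how much of the suffix `yyy` has currently been matched; the second has 4 states tracking partial matches of the forbidden pattern `xyy`. A product state is a pair (one from each), accepting exactly when both do. Equivalent product states are then merged.
5 states suffice.
       x  y 
>  A   B  C 
   B   B  B 
   C   B  D 
   D   B  E 
 * E   B  E 
(> = start, * = accepting)

start=A accept=E A-x->B A-y->C B-x->B B-y->B C-x->B C-y->D D-x->B D-y->E E-x->B E-y->E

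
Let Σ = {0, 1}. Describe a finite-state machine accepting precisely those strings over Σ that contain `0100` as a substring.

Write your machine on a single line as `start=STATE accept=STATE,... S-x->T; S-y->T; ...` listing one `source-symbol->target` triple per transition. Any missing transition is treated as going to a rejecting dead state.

start=A; accept=E; A-0->B; A-1->A; B-0->B; B-1->C; C-0->D; C-1->A; D-0->E; D-1->C; E-0->E; E-1->E

Track how much of `0100` has been matched so far: state A is no progress, E is the absorbing accept state reached once `0100` has occurred. Intermediate states record partial matches; on a mismatch, fall back to the longest reusable overlap.
5 states suffice.
       0  1 
>  A   B  A 
   B   B  C 
   C   D  A 
   D   E  C 
 * E   E  E 
(> = start, * = accepting)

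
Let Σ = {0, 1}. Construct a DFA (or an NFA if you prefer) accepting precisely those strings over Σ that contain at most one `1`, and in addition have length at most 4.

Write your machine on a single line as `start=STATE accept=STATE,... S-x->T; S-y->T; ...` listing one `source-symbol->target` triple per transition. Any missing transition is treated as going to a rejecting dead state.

Run two small machines in parallel and take their product. The first has 3 states tracking the count of `1`s, saturating at 2; the second has 6 states tracking the input length, saturating at 5. A product state is a pair (one from each), accepting exactly when both do.
A 15-state machine:
       0  1 
>* A   B  C 
 * B   D  E 
 * C   E  F 
 * D   G  H 
 * E   H  I 
   F   I  I 
 * G   J  K 
 * H   K  L 
   I   L  L 
 * J   M  N 
 * K   N  O 
   L   O  O 
   M   M  N 
   N   N  O 
   O   O  O 
(> = start, * = accepting)

start=A; accept=A,B,C,D,E,G,H,J,K; A-0->B; A-1->C; B-0->D; B-1->E; C-0->E; C-1->F; D-0->G; D-1->H; E-0->H; E-1->I; F-0->I; F-1->I; G-0->J; G-1->K; H-0->K; H-1->L; I-0->L; I-1->L; J-0->M; J-1->N; K-0->N; K-1->O; L-0->O; L-1->O; M-0->M; M-1->N; N-0->N; N-1->O; O-0->O; O-1->O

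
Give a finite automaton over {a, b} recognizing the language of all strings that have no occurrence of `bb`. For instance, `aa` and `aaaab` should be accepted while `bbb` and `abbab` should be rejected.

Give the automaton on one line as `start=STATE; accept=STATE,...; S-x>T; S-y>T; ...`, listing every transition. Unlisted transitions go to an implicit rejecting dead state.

start=s0; accept=s0,s1; s0-a>s0; s0-b>s1; s1-a>s0; s1-b>s2; s2-a>s2; s2-b>s2

Track partial matches of the forbidden pattern `bb`. State s2 is a dead state reached once `bb` has occurred; every other state accepts. s0 means no part of `bb` is currently matched.
        a   b  
>* s0   s0  s1 
 * s1   s0  s2 
   s2   s2  s2 
(> = start, * = accepting)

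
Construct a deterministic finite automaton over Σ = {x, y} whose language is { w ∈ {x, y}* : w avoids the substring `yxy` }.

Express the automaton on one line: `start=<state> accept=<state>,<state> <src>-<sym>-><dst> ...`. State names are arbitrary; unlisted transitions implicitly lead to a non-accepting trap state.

start=q0 accept=q0,q1,q2 q0-x->q0 q0-y->q1 q1-x->q2 q1-y->q1 q2-x->q0 q2-y->q3 q3-x->q3 q3-y->q3

Track partial matches of the forbidden pattern `yxy`. State q3 is a dead state reached once `yxy` has occurred; every other state accepts. q0 means no part of `yxy` is currently matched.
A 4-state machine:
        x   y  
>* q0   q0  q1 
 * q1   q2  q1 
 * q2   q0  q3 
   q3   q3  q3 
(> = start, * = accepting)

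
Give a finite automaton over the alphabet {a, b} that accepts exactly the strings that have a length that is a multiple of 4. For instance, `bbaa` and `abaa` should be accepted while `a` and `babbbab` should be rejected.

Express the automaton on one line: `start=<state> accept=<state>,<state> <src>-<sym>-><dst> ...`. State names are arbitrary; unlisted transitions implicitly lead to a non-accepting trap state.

start=s0 accept=s0 s0-a->s1 s0-b->s1 s1-a->s2 s1-b->s2 s2-a->s3 s2-b->s3 s3-a->s0 s3-b->s0

Only the length mod 4 matters, so use a 4-cycle: from any state, every input symbol moves to the next state, wrapping s3 back to s0. Mark s0 accepting.
4 states suffice.
        a   b  
>* s0   s1  s1 
   s1   s2  s2 
   s2   s3  s3 
   s3   s0  s0 
(> = start, * = accepting)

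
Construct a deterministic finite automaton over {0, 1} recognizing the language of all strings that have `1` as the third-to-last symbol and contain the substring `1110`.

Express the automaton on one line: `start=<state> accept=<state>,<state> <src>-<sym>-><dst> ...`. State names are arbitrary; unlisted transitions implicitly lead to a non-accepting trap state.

start=q0 accept=q4,q5,q6,q11 q0-0->q0 q0-1->q1 q1-0->q0 q1-1->q2 q2-0->q0 q2-1->q3 q3-0->q4 q3-1->q3 q4-0->q5 q4-1->q6 q5-0->q7 q5-1->q8 q6-0->q9 q6-1->q10 q7-0->q7 q7-1->q8 q8-0->q9 q8-1->q10 q9-0->q5 q9-1->q6 q10-0->q4 q10-1->q11 q11-0->q4 q11-1->q11

Handle the two conditions separately and then intersect. One (15 states) tracks the last 3 symbols read; the other (5 states) tracks whether and how much of `1110` has been seen. Each combined state is a pair, one component from each; accept when both components accept. Equivalent product states are then merged.
          0    1  
>  q0     q0   q1 
   q1     q0   q2 
   q2     q0   q3 
   q3     q4   q3 
 * q4     q5   q6 
 * q5     q7   q8 
 * q6     q9  q10 
   q7     q7   q8 
   q8     q9  q10 
   q9     q5   q6 
   q10    q4  q11 
 * q11    q4  q11 
(> = start, * = accepting)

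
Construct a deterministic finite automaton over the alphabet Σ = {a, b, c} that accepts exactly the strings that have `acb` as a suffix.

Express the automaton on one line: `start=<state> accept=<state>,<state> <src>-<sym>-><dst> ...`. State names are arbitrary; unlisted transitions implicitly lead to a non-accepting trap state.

start=q0 accept=q3 q0-a->q1 q0-b->q0 q0-c->q0 q1-a->q1 q1-b->q0 q1-c->q2 q2-a->q1 q2-b->q3 q2-c->q0 q3-a->q1 q3-b->q0 q3-c->q0

Remember how much of `acb` the current input suffix matches. State q0 means no match yet; q1 means the last symbol is `a`; q2 means the last 2 symbols are `ac`; q3 means the last 3 symbols are `acb`. Only q3 accepts. On a mismatch, fall back to the longest proper suffix that is still a prefix of `acb`.
        a   b   c  
>  q0   q1  q0  q0 
   q1   q1  q0  q2 
   q2   q1  q3  q0 
 * q3   q1  q0  q0 
(> = start, * = accepting)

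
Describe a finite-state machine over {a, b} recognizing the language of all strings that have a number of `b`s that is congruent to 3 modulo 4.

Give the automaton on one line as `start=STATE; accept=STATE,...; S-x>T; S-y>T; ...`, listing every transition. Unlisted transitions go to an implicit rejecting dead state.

The only thing that matters is how many `b`s have appeared, reduced mod 4. Use one state per residue: q0 for 0, …, q3 for 3. Reading `b` moves to the next residue; anything else stays put. q3 is accepting.
        a   b  
>  q0   q0  q1 
   q1   q1  q2 
   q2   q2  q3 
 * q3   q3  q0 
(> = start, * = accepting)

start=q0; accept=q3; q0-a>q0; q0-b>q1; q1-a>q1; q1-b>q2; q2-a>q2; q2-b>q3; q3-a>q3; q3-b>q0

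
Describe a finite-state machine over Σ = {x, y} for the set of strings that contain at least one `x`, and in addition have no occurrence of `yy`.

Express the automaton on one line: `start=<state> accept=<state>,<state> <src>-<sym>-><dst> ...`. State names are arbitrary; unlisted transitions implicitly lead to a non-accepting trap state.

Handle the two conditions separately and then intersect. One (3 states) tracks the count of `x`s, saturating at 2; the other (3 states) tracks partial matches of the forbidden pattern `yy`. Each combined state is a pair, one component from each; accept when both components accept.
A 9-state machine:
        x   y  
>  q0   q1  q2 
 * q1   q3  q4 
   q2   q1  q5 
 * q3   q3  q6 
 * q4   q3  q7 
   q5   q7  q5 
 * q6   q3  q8 
   q7   q8  q7 
   q8   q8  q8 
(> = start, * = accepting)

start=q0 accept=q1,q3,q4,q6 q0-x->q1 q0-y->q2 q1-x->q3 q1-y->q4 q2-x->q1 q2-y->q5 q3-x->q3 q3-y->q6 q4-x->q3 q4-y->q7 q5-x->q7 q5-y->q5 q6-x->q3 q6-y->q8 q7-x->q8 q7-y->q7 q8-x->q8 q8-y->q8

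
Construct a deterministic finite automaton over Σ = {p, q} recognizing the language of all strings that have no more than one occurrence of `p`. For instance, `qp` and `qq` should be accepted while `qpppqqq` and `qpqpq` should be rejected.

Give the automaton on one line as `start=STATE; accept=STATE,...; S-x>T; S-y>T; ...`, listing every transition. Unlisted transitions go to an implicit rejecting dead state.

start=S0; accept=S0,S1; S0-p>S1; S0-q>S0; S1-p>S2; S1-q>S1; S2-p>S2; S2-q>S2

Only the number of `p`s matters, and only up to 2. Make a chain S0 → S1 → S2 advanced by each `p` (with S2 absorbing); every other symbol self-loops. The accepting set is {S0, S1}.
        p   q  
>* S0   S1  S0 
 * S1   S2  S1 
   S2   S2  S2 
(> = start, * = accepting)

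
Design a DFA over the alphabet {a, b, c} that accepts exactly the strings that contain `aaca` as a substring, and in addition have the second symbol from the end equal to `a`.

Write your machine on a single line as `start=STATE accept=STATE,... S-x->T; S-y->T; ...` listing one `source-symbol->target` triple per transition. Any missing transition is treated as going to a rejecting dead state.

Build one automaton per condition and run them in lockstep. One (5 states) tracks whether and how much of `aaca` has been seen; the other (13 states) tracks the last 2 symbols read. Each combined state is a pair, one component from each; accept when both components accept.
A 23-state machine:
          a    b    c  
>  q0     q1   q2   q3 
   q1     q4   q5   q6 
   q2     q7   q8   q9 
   q3    q10  q11  q12 
   q4     q4   q5  q13 
   q5     q7   q8   q9 
   q6    q10  q11  q12 
   q7     q4   q5   q6 
   q8     q7   q8   q9 
   q9    q10  q11  q12 
   q10    q4   q5   q6 
   q11    q7   q8   q9 
   q12   q10  q11  q12 
   q13   q14  q11  q12 
   q14   q15  q16  q17 
 * q15   q15  q16  q17 
 * q16   q18  q19  q20 
 * q17   q14  q21  q22 
   q18   q15  q16  q17 
   q19   q18  q19  q20 
   q20   q14  q21  q22 
   q21   q18  q19  q20 
   q22   q14  q21  q22 
(> = start, * = accepting)

start=q0; accept=q15,q16,q17; q0-a->q1; q0-b->q2; q0-c->q3; q1-a->q4; q1-b->q5; q1-c->q6; q2-a->q7; q2-b->q8; q2-c->q9; q3-a->q10; q3-b->q11; q3-c->q12; q4-a->q4; q4-b->q5; q4-c->q13; q5-a->q7; q5-b->q8; q5-c->q9; q6-a->q10; q6-b->q11; q6-c->q12; q7-a->q4; q7-b->q5; q7-c->q6; q8-a->q7; q8-b->q8; q8-c->q9; q9-a->q10; q9-b->q11; q9-c->q12; q10-a->q4; q10-b->q5; q10-c->q6; q11-a->q7; q11-b->q8; q11-c->q9; q12-a->q10; q12-b->q11; q12-c->q12; q13-a->q14; q13-b->q11; q13-c->q12; q14-a->q15; q14-b->q16; q14-c->q17; q15-a->q15; q15-b->q16; q15-c->q17; q16-a->q18; q16-b->q19; q16-c->q20; q17-a->q14; q17-b->q21; q17-c->q22; q18-a->q15; q18-b->q16; q18-c->q17; q19-a->q18; q19-b->q19; q19-c->q20; q20-a->q14; q20-b->q21; q20-c->q22; q21-a->q18; q21-b->q19; q21-c->q20; q22-a->q14; q22-b->q21; q22-c->q22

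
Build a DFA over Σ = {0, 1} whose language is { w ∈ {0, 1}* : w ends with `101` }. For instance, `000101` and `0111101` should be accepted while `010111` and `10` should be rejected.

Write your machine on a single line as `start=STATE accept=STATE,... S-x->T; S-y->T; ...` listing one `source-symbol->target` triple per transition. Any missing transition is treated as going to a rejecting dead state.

Remember how much of `101` the current input suffix matches. State q0 means no match yet; q1 means the last symbol is `1`; q2 means the last 2 symbols are `10`; q3 means the last 3 symbols are `101`. Only q3 accepts. On a mismatch, fall back to the longest proper suffix that is still a prefix of `101`.
With 4 states:
        0   1  
>  q0   q0  q1 
   q1   q2  q1 
   q2   q0  q3 
 * q3   q2  q1 
(> = start, * = accepting)

start=q0; accept=q3; q0-0->q0; q0-1->q1; q1-0->q2; q1-1->q1; q2-0->q0; q2-1->q3; q3-0->q2; q3-1->q1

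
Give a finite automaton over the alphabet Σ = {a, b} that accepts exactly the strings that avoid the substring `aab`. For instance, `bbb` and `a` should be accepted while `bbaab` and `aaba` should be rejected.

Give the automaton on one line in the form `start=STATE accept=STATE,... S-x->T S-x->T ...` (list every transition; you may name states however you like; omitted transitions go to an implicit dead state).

This is the complement of 'contains `aab`'. Use the same substring-matching states — q0 through q3 holding how much of `aab` has just been matched — but flip the accepting set: everything except the trap q3 accepts.
4 states suffice.
        a   b  
>* q0   q1  q0 
 * q1   q2  q0 
 * q2   q2  q3 
   q3   q3  q3 
(> = start, * = accepting)

start=q0 accept=q0,q1,q2 q0-a->q1 q0-b->q0 q1-a->q2 q1-b->q0 q2-a->q2 q2-b->q3 q3-a->q3 q3-b->q3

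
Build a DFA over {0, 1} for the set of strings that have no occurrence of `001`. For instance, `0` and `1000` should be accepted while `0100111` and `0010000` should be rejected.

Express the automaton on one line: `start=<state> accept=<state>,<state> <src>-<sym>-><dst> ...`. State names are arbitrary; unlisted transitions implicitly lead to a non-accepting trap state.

start=q0 accept=q0,q1,q2 q0-0->q1 q0-1->q0 q1-0->q2 q1-1->q0 q2-0->q2 q2-1->q3 q3-0->q3 q3-1->q3

This is the complement of 'contains `001`'. Use the same substring-matching states — q0 through q3 holding how much of `001` has just been matched — but flip the accepting set: everything except the trap q3 accepts.
        0   1  
>* q0   q1  q0 
 * q1   q2  q0 
 * q2   q2  q3 
   q3   q3  q3 
(> = start, * = accepting)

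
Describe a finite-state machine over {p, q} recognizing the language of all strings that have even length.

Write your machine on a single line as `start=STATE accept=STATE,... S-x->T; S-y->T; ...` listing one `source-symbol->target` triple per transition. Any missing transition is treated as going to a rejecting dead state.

start=S0; accept=S0; S0-p->S1; S0-q->S1; S1-p->S0; S1-q->S0

Count input length modulo 2: every symbol advances one step around the cycle S0 → S1 → S0. Accept at S0.
2 states suffice.
        p   q  
>* S0   S1  S1 
   S1   S0  S0 
(> = start, * = accepting)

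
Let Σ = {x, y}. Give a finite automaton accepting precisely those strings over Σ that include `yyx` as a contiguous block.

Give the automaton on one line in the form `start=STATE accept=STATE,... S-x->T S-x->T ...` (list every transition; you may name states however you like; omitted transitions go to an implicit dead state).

States q0..q2 record the length of the longest prefix of `yyx` that matches the current input suffix. Reaching q3 means `yyx` has been seen, and we stay there forever. Accept from q3.
        x   y  
>  q0   q0  q1 
   q1   q0  q2 
   q2   q3  q2 
 * q3   q3  q3 
(> = start, * = accepting)

start=q0 accept=q3 q0-x->q0 q0-y->q1 q1-x->q0 q1-y->q2 q2-x->q3 q2-y->q2 q3-x->q3 q3-y->q3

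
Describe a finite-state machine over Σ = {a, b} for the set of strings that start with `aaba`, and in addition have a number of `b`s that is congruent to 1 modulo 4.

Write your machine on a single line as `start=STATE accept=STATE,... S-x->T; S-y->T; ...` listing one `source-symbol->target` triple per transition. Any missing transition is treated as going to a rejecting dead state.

Run two small machines in parallel and take their product. The first has 6 states tracking whether the input so far still matches the prefix `aaba`; the second has 4 states tracking the count of `b`s modulo 4. A product state is a pair (one from each), accepting exactly when both do.
          a    b  
>  q0     q1   q2 
   q1     q3   q2 
   q2     q2   q4 
   q3     q5   q6 
   q4     q4   q7 
   q5     q5   q2 
   q6     q8   q4 
   q7     q7   q5 
 * q8     q8   q9 
   q9     q9  q10 
   q10   q10  q11 
   q11   q11   q8 
(> = start, * = accepting)

start=q0; accept=q8; q0-a->q1; q0-b->q2; q1-a->q3; q1-b->q2; q2-a->q2; q2-b->q4; q3-a->q5; q3-b->q6; q4-a->q4; q4-b->q7; q5-a->q5; q5-b->q2; q6-a->q8; q6-b->q4; q7-a->q7; q7-b->q5; q8-a->q8; q8-b->q9; q9-a->q9; q9-b->q10; q10-a->q10; q10-b->q11; q11-a->q11; q11-b->q8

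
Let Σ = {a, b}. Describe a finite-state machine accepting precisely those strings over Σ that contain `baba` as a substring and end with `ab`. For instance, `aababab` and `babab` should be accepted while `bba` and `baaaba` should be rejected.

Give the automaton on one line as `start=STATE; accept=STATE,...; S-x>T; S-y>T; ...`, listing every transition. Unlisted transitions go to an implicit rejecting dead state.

start=s0; accept=s7; s0-a>s1; s0-b>s2; s1-a>s1; s1-b>s3; s2-a>s4; s2-b>s2; s3-a>s4; s3-b>s2; s4-a>s1; s4-b>s5; s5-a>s6; s5-b>s2; s6-a>s6; s6-b>s7; s7-a>s6; s7-b>s8; s8-a>s6; s8-b>s8

Handle the two conditions separately and then intersect. The first has 5 states tracking whether and how much of `baba` has been seen; the second has 3 states tracking how much of the suffix `ab` has currently been matched. A product state is a pair (one from each), accepting exactly when both do.
        a   b  
>  s0   s1  s2 
   s1   s1  s3 
   s2   s4  s2 
   s3   s4  s2 
   s4   s1  s5 
   s5   s6  s2 
   s6   s6  s7 
 * s7   s6  s8 
   s8   s6  s8 
(> = start, * = accepting)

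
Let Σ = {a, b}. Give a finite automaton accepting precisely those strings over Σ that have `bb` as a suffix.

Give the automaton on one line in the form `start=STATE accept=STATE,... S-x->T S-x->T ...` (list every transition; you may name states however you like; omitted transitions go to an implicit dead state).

Let each state record the length of the longest suffix of the input read so far that is also a prefix of `bb`. s1 means the last symbol is `b`; s2 means the last 2 symbols are `bb`. Accept only at s2, where the string currently ends in `bb`.
A 3-state machine:
        a   b  
>  s0   s0  s1 
   s1   s0  s2 
 * s2   s0  s2 
(> = start, * = accepting)

start=s0 accept=s2 s0-a->s0 s0-b->s1 s1-a->s0 s1-b->s2 s2-a->s0 s2-b->s2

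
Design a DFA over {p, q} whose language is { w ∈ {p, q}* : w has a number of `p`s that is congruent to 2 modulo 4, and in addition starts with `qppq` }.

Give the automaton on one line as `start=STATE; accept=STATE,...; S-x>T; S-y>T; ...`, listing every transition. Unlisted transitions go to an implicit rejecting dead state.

Handle the two conditions separately and then intersect. The first has 4 states tracking the count of `p`s modulo 4; the second has 6 states tracking whether the input so far still matches the prefix `qppq`. A product state is a pair (one from each), accepting exactly when both do. After merging equivalent states the machine shrinks.
        p   q  
>  s0   s1  s2 
   s1   s1  s1 
   s2   s3  s1 
   s3   s4  s1 
   s4   s1  s5 
 * s5   s6  s5 
   s6   s7  s6 
   s7   s8  s7 
   s8   s5  s8 
(> = start, * = accepting)

start=s0; accept=s5; s0-p>s1; s0-q>s2; s1-p>s1; s1-q>s1; s2-p>s3; s2-q>s1; s3-p>s4; s3-q>s1; s4-p>s1; s4-q>s5; s5-p>s6; s5-q>s5; s6-p>s7; s6-q>s6; s7-p>s8; s7-q>s7; s8-p>s5; s8-q>s8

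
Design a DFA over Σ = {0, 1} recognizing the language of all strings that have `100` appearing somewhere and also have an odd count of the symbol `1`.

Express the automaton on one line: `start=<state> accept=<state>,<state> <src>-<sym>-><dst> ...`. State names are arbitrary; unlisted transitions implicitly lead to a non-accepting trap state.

start=A accept=E A-0->A A-1->B B-0->C B-1->D C-0->E C-1->D D-0->F D-1->B E-0->E E-1->G F-0->G F-1->B G-0->G G-1->E

Run two small machines in parallel and take their product. The first has 4 states tracking whether and how much of `100` has been seen; the second has 2 states tracking the count of `1`s modulo 2. A product state is a pair (one from each), accepting exactly when both do.
       0  1 
>  A   A  B 
   B   C  D 
   C   E  D 
   D   F  B 
 * E   E  G 
   F   G  B 
   G   G  E 
(> = start, * = accepting)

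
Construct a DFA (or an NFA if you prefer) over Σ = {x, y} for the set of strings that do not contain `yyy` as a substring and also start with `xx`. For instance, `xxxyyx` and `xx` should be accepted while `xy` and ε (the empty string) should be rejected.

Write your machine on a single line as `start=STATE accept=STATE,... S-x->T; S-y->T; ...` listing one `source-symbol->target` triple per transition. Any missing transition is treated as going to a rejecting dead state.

start=q0; accept=q3,q4,q5; q0-x->q1; q0-y->q2; q1-x->q3; q1-y->q2; q2-x->q2; q2-y->q2; q3-x->q3; q3-y->q4; q4-x->q3; q4-y->q5; q5-x->q3; q5-y->q2

Run two small machines in parallel and take their product. One (4 states) tracks partial matches of the forbidden pattern `yyy`; the other (4 states) tracks whether the input so far still matches the prefix `xx`. Each combined state is a pair, one component from each; accept when both components accept. Equivalent product states are then merged.
6 states suffice.
        x   y  
>  q0   q1  q2 
   q1   q3  q2 
   q2   q2  q2 
 * q3   q3  q4 
 * q4   q3  q5 
 * q5   q3  q2 
(> = start, * = accepting)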